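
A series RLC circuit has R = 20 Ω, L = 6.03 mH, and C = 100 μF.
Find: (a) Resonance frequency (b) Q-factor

Step 1 — Resonance condition Im(Z)=0 gives ω₀ = 1/√(LC).
Step 2 — ω₀ = 1/√(0.00603·0.0001) = 1288 rad/s.
Step 3 — f₀ = ω₀/(2π) = 205 Hz.
Step 4 — Series Q: Q = ω₀L/R = 1288·0.00603/20 = 0.3883.

(a) f₀ = 205 Hz  (b) Q = 0.3883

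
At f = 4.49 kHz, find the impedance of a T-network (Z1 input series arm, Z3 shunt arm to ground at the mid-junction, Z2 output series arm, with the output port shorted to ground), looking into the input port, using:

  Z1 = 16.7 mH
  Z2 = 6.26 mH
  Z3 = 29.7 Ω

Step 1 — Angular frequency: ω = 2π·f = 2π·4490 = 2.821e+04 rad/s.
Step 2 — Component impedances:
  Z1: Z = jωL = j·2.821e+04·0.0167 = 0 + j471.1 Ω
  Z2: Z = jωL = j·2.821e+04·0.00626 = 0 + j176.6 Ω
  Z3: Z = R = 29.7 Ω
Step 3 — With the output port shorted to ground, the output series arm Z2 runs from the junction to ground; the shunt arm Z3 also runs from the junction to ground. They appear in parallel: Z3 || Z2 = 28.88 + j4.857 Ω.
Step 4 — Series with input arm Z1: Z_in = Z1 + (Z3 || Z2) = 28.88 + j476 Ω = 476.9∠86.5° Ω.

Z = 28.88 + j476 Ω = 476.9∠86.5° Ω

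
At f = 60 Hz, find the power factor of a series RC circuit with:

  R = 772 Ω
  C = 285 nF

Step 1 — Angular frequency: ω = 2π·f = 2π·60 = 377 rad/s.
Step 2 — Component impedances:
  R: Z = R = 772 Ω
  C: Z = 1/(jωC) = -j/(ω·C) = 0 - j9307 Ω
Step 3 — Series combination: Z_total = R + C = 772 - j9307 Ω = 9339∠-85.3° Ω.
Step 4 — Power factor: PF = cos(φ) = Re(Z)/|Z| = 772/9339 = 0.08266.
Step 5 — Type: Im(Z) = -9307 ⇒ leading (phase φ = -85.3°).

PF = 0.08266 (leading, φ = -85.3°)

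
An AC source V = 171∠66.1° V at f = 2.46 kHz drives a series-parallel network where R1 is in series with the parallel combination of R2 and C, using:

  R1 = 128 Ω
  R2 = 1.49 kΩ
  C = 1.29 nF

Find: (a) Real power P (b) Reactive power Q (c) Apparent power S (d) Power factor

Step 1 — Angular frequency: ω = 2π·f = 2π·2460 = 1.546e+04 rad/s.
Step 2 — Component impedances:
  R1: Z = R = 128 Ω
  R2: Z = R = 1490 Ω
  C: Z = 1/(jωC) = -j/(ω·C) = 0 - j5.015e+04 Ω
Step 3 — Parallel branch: R2 || C = 1/(1/R2 + 1/C) = 1489 - j44.23 Ω.
Step 4 — Series with R1: Z_total = R1 + (R2 || C) = 1617 - j44.23 Ω = 1617∠-1.6° Ω.
Step 5 — Source phasor: V = 171∠66.1° V = 69.28 + j156.3 V.
Step 6 — Current: I = V / Z = 0.04018 + j0.0978 A = 0.1057∠67.7° A.
Step 7 — Complex power: S = V·I* = 18.07 - j0.4944 VA.
Step 8 — Real power: P = Re(S) = 18.07 W.
Step 9 — Reactive power: Q = Im(S) = -0.4944 VAR.
Step 10 — Apparent power: |S| = 18.08 VA.
Step 11 — Power factor: PF = P/|S| = 0.9996 (leading).

(a) P = 18.07 W  (b) Q = -0.4944 VAR  (c) S = 18.08 VA  (d) PF = 0.9996 (leading)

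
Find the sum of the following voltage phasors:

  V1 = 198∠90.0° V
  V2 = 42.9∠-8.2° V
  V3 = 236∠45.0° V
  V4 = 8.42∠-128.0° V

Step 1 — Convert each phasor to rectangular form:
  V1 = 198·(cos(90.0°) + j·sin(90.0°)) = 0 + j198 V
  V2 = 42.9·(cos(-8.2°) + j·sin(-8.2°)) = 42.46 - j6.119 V
  V3 = 236·(cos(45.0°) + j·sin(45.0°)) = 166.9 + j166.9 V
  V4 = 8.42·(cos(-128.0°) + j·sin(-128.0°)) = -5.184 - j6.635 V
Step 2 — Sum components: V_total = 204.2 + j352.1 V.
Step 3 — Convert to polar: |V_total| = 407 V, ∠V_total = 59.9°.

V_total = 407∠59.9° V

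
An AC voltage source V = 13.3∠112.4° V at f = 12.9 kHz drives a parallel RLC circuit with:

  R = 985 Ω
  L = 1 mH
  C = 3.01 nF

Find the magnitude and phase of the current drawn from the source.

Step 1 — Angular frequency: ω = 2π·f = 2π·1.29e+04 = 8.105e+04 rad/s.
Step 2 — Component impedances:
  R: Z = R = 985 Ω
  L: Z = jωL = j·8.105e+04·0.001 = 0 + j81.05 Ω
  C: Z = 1/(jωC) = -j/(ω·C) = 0 - j4099 Ω
Step 3 — Parallel combination: 1/Z_total = 1/R + 1/L + 1/C; Z_total = 6.893 + j82.11 Ω = 82.4∠85.2° Ω.
Step 4 — Source phasor: V = 13.3∠112.4° V = -5.068 + j12.3 V.
Step 5 — Ohm's law: I = V / Z_total = (-5.068 + j12.3) / (6.893 + j82.11) = 0.1436 + j0.07378 A.
Step 6 — Convert to polar: |I| = 0.1614 A, ∠I = 27.2°.

I = 0.1614∠27.2° A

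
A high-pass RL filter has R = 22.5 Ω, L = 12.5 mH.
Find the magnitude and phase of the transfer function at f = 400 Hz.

Step 1 — Angular frequency: ω = 2π·400 = 2513 rad/s.
Step 2 — Transfer function: H(jω) = jωL/(R + jωL).
Step 3 — Numerator jωL = j·31.42; denominator R + jωL = 22.5 + j31.42.
Step 4 — H = 0.661 + j0.4734.
Step 5 — Magnitude: |H| = 0.813 (-1.8 dB); phase: φ = 35.6°.

|H| = 0.813 (-1.8 dB), φ = 35.6°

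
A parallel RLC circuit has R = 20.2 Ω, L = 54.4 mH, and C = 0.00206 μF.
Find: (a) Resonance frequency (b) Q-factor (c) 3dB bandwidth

Step 1 — Resonance: ω₀ = 1/√(LC) = 1/√(0.0544·2.06e-09) = 9.446e+04 rad/s.
Step 2 — f₀ = ω₀/(2π) = 1.503e+04 Hz.
Step 3 — Parallel Q: Q = R/(ω₀L) = 20.2/(9.446e+04·0.0544) = 0.003931.
Step 4 — Bandwidth: Δω = ω₀/Q = 2.403e+07 rad/s; BW = Δω/(2π) = 3.825e+06 Hz.

(a) f₀ = 1.503e+04 Hz  (b) Q = 0.003931  (c) BW = 3.825e+06 Hz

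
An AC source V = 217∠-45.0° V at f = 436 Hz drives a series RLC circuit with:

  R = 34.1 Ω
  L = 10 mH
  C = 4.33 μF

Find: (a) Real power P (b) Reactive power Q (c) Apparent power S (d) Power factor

Step 1 — Angular frequency: ω = 2π·f = 2π·436 = 2739 rad/s.
Step 2 — Component impedances:
  R: Z = R = 34.1 Ω
  L: Z = jωL = j·2739·0.01 = 0 + j27.39 Ω
  C: Z = 1/(jωC) = -j/(ω·C) = 0 - j84.3 Ω
Step 3 — Series combination: Z_total = R + L + C = 34.1 - j56.91 Ω = 66.34∠-59.1° Ω.
Step 4 — Source phasor: V = 217∠-45.0° V = 153.4 - j153.4 V.
Step 5 — Current: I = V / Z = 3.173 + j0.7952 A = 3.271∠14.1° A.
Step 6 — Complex power: S = V·I* = 364.8 - j608.8 VA.
Step 7 — Real power: P = Re(S) = 364.8 W.
Step 8 — Reactive power: Q = Im(S) = -608.8 VAR.
Step 9 — Apparent power: |S| = 709.8 VA.
Step 10 — Power factor: PF = P/|S| = 0.514 (leading).

(a) P = 364.8 W  (b) Q = -608.8 VAR  (c) S = 709.8 VA  (d) PF = 0.514 (leading)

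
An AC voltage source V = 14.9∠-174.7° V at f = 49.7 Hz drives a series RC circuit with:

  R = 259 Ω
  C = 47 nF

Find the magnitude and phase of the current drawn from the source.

Step 1 — Angular frequency: ω = 2π·f = 2π·49.7 = 312.3 rad/s.
Step 2 — Component impedances:
  R: Z = R = 259 Ω
  C: Z = 1/(jωC) = -j/(ω·C) = 0 - j6.813e+04 Ω
Step 3 — Series combination: Z_total = R + C = 259 - j6.813e+04 Ω = 6.813e+04∠-89.8° Ω.
Step 4 — Source phasor: V = 14.9∠-174.7° V = -14.84 - j1.376 V.
Step 5 — Ohm's law: I = V / Z_total = (-14.84 - j1.376) / (259 - j6.813e+04) = 1.937e-05 - j0.0002178 A.
Step 6 — Convert to polar: |I| = 0.0002187 A, ∠I = -84.9°.

I = 0.0002187∠-84.9° A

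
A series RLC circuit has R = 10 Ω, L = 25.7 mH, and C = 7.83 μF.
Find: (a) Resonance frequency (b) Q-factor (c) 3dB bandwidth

Step 1 — Resonance: ω₀ = 1/√(LC) = 1/√(0.0257·7.83e-06) = 2229 rad/s.
Step 2 — f₀ = ω₀/(2π) = 354.8 Hz.
Step 3 — Series Q: Q = ω₀L/R = 2229·0.0257/10 = 5.729.
Step 4 — Bandwidth: Δω = ω₀/Q = 389.1 rad/s; BW = Δω/(2π) = 61.93 Hz.

(a) f₀ = 354.8 Hz  (b) Q = 5.729  (c) BW = 61.93 Hz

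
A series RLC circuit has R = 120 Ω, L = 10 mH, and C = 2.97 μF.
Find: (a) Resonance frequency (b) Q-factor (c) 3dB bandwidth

Step 1 — Resonance: ω₀ = 1/√(LC) = 1/√(0.01·2.97e-06) = 5803 rad/s.
Step 2 — f₀ = ω₀/(2π) = 923.5 Hz.
Step 3 — Series Q: Q = ω₀L/R = 5803·0.01/120 = 0.4835.
Step 4 — Bandwidth: Δω = ω₀/Q = 1.2e+04 rad/s; BW = Δω/(2π) = 1910 Hz.

(a) f₀ = 923.5 Hz  (b) Q = 0.4835  (c) BW = 1910 Hz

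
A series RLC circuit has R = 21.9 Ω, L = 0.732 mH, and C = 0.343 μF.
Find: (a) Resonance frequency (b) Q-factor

Step 1 — Resonance condition Im(Z)=0 gives ω₀ = 1/√(LC).
Step 2 — ω₀ = 1/√(0.000732·3.43e-07) = 6.311e+04 rad/s.
Step 3 — f₀ = ω₀/(2π) = 1.004e+04 Hz.
Step 4 — Series Q: Q = ω₀L/R = 6.311e+04·0.000732/21.9 = 2.109.

(a) f₀ = 1.004e+04 Hz  (b) Q = 2.109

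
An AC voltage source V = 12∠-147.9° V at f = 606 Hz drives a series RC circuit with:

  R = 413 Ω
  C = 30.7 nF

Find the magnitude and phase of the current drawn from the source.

Step 1 — Angular frequency: ω = 2π·f = 2π·606 = 3808 rad/s.
Step 2 — Component impedances:
  R: Z = R = 413 Ω
  C: Z = 1/(jωC) = -j/(ω·C) = 0 - j8555 Ω
Step 3 — Series combination: Z_total = R + C = 413 - j8555 Ω = 8565∠-87.2° Ω.
Step 4 — Source phasor: V = 12∠-147.9° V = -10.17 - j6.377 V.
Step 5 — Ohm's law: I = V / Z_total = (-10.17 - j6.377) / (413 - j8555) = 0.0006864 - j0.001221 A.
Step 6 — Convert to polar: |I| = 0.001401 A, ∠I = -60.7°.

I = 0.001401∠-60.7° A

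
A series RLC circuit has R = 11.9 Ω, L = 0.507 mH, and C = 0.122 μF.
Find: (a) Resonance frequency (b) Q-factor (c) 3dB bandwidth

Step 1 — Resonance: ω₀ = 1/√(LC) = 1/√(0.000507·1.22e-07) = 1.271e+05 rad/s.
Step 2 — f₀ = ω₀/(2π) = 2.024e+04 Hz.
Step 3 — Series Q: Q = ω₀L/R = 1.271e+05·0.000507/11.9 = 5.417.
Step 4 — Bandwidth: Δω = ω₀/Q = 2.347e+04 rad/s; BW = Δω/(2π) = 3736 Hz.

(a) f₀ = 2.024e+04 Hz  (b) Q = 5.417  (c) BW = 3736 Hz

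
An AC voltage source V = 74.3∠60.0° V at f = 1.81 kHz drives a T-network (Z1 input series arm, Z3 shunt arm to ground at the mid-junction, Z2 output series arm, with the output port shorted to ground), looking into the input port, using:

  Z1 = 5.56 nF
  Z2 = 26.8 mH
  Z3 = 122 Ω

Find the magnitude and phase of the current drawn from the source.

Step 1 — Angular frequency: ω = 2π·f = 2π·1810 = 1.137e+04 rad/s.
Step 2 — Component impedances:
  Z1: Z = 1/(jωC) = -j/(ω·C) = 0 - j1.581e+04 Ω
  Z2: Z = jωL = j·1.137e+04·0.0268 = 0 + j304.8 Ω
  Z3: Z = R = 122 Ω
Step 3 — With the output port shorted to ground, the output series arm Z2 runs from the junction to ground; the shunt arm Z3 also runs from the junction to ground. They appear in parallel: Z3 || Z2 = 105.2 + j42.09 Ω.
Step 4 — Series with input arm Z1: Z_in = Z1 + (Z3 || Z2) = 105.2 - j1.577e+04 Ω = 1.577e+04∠-89.6° Ω.
Step 5 — Source phasor: V = 74.3∠60.0° V = 37.15 + j64.35 V.
Step 6 — Ohm's law: I = V / Z_total = (37.15 + j64.35) / (105.2 - j1.577e+04) = -0.004064 + j0.002382 A.
Step 7 — Convert to polar: |I| = 0.004711 A, ∠I = 149.6°.

I = 0.004711∠149.6° A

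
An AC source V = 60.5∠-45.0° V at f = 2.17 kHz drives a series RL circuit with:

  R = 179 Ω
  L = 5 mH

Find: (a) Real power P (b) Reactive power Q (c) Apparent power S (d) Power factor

Step 1 — Angular frequency: ω = 2π·f = 2π·2170 = 1.363e+04 rad/s.
Step 2 — Component impedances:
  R: Z = R = 179 Ω
  L: Z = jωL = j·1.363e+04·0.005 = 0 + j68.17 Ω
Step 3 — Series combination: Z_total = R + L = 179 + j68.17 Ω = 191.5∠20.8° Ω.
Step 4 — Source phasor: V = 60.5∠-45.0° V = 42.78 - j42.78 V.
Step 5 — Current: I = V / Z = 0.1292 - j0.2882 A = 0.3159∠-65.8° A.
Step 6 — Complex power: S = V·I* = 17.86 + j6.801 VA.
Step 7 — Real power: P = Re(S) = 17.86 W.
Step 8 — Reactive power: Q = Im(S) = 6.801 VAR.
Step 9 — Apparent power: |S| = 19.11 VA.
Step 10 — Power factor: PF = P/|S| = 0.9345 (lagging).

(a) P = 17.86 W  (b) Q = 6.801 VAR  (c) S = 19.11 VA  (d) PF = 0.9345 (lagging)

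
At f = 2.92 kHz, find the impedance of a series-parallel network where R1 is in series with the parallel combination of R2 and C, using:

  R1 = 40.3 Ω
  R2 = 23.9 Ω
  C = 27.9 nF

Step 1 — Angular frequency: ω = 2π·f = 2π·2920 = 1.835e+04 rad/s.
Step 2 — Component impedances:
  R1: Z = R = 40.3 Ω
  R2: Z = R = 23.9 Ω
  C: Z = 1/(jωC) = -j/(ω·C) = 0 - j1954 Ω
Step 3 — Parallel branch: R2 || C = 1/(1/R2 + 1/C) = 23.9 - j0.2923 Ω.
Step 4 — Series with R1: Z_total = R1 + (R2 || C) = 64.2 - j0.2923 Ω = 64.2∠-0.3° Ω.

Z = 64.2 - j0.2923 Ω = 64.2∠-0.3° Ω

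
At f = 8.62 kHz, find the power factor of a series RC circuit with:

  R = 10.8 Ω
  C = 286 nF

Step 1 — Angular frequency: ω = 2π·f = 2π·8620 = 5.416e+04 rad/s.
Step 2 — Component impedances:
  R: Z = R = 10.8 Ω
  C: Z = 1/(jωC) = -j/(ω·C) = 0 - j64.56 Ω
Step 3 — Series combination: Z_total = R + C = 10.8 - j64.56 Ω = 65.45∠-80.5° Ω.
Step 4 — Power factor: PF = cos(φ) = Re(Z)/|Z| = 10.8/65.45 = 0.165.
Step 5 — Type: Im(Z) = -64.56 ⇒ leading (phase φ = -80.5°).

PF = 0.165 (leading, φ = -80.5°)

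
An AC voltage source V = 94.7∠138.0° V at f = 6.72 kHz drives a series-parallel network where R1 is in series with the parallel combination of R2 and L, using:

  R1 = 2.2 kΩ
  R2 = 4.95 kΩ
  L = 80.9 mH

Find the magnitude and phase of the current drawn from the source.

Step 1 — Angular frequency: ω = 2π·f = 2π·6720 = 4.222e+04 rad/s.
Step 2 — Component impedances:
  R1: Z = R = 2200 Ω
  R2: Z = R = 4950 Ω
  L: Z = jωL = j·4.222e+04·0.0809 = 0 + j3416 Ω
Step 3 — Parallel branch: R2 || L = 1/(1/R2 + 1/L) = 1597 + j2314 Ω.
Step 4 — Series with R1: Z_total = R1 + (R2 || L) = 3797 + j2314 Ω = 4446∠31.4° Ω.
Step 5 — Source phasor: V = 94.7∠138.0° V = -70.38 + j63.37 V.
Step 6 — Ohm's law: I = V / Z_total = (-70.38 + j63.37) / (3797 + j2314) = -0.006099 + j0.02041 A.
Step 7 — Convert to polar: |I| = 0.0213 A, ∠I = 106.6°.

I = 0.0213∠106.6° A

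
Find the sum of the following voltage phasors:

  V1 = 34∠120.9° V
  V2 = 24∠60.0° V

Step 1 — Convert each phasor to rectangular form:
  V1 = 34·(cos(120.9°) + j·sin(120.9°)) = -17.46 + j29.17 V
  V2 = 24·(cos(60.0°) + j·sin(60.0°)) = 12 + j20.78 V
Step 2 — Sum components: V_total = -5.46 + j49.96 V.
Step 3 — Convert to polar: |V_total| = 50.26 V, ∠V_total = 96.2°.

V_total = 50.26∠96.2° V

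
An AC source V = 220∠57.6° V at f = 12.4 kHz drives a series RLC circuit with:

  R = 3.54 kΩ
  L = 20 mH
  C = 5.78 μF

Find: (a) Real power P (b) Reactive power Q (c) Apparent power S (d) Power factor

Step 1 — Angular frequency: ω = 2π·f = 2π·1.24e+04 = 7.791e+04 rad/s.
Step 2 — Component impedances:
  R: Z = R = 3540 Ω
  L: Z = jωL = j·7.791e+04·0.02 = 0 + j1558 Ω
  C: Z = 1/(jωC) = -j/(ω·C) = 0 - j2.221 Ω
Step 3 — Series combination: Z_total = R + L + C = 3540 + j1556 Ω = 3867∠23.7° Ω.
Step 4 — Source phasor: V = 220∠57.6° V = 117.9 + j185.8 V.
Step 5 — Current: I = V / Z = 0.04724 + j0.03171 A = 0.05689∠33.9° A.
Step 6 — Complex power: S = V·I* = 11.46 + j5.037 VA.
Step 7 — Real power: P = Re(S) = 11.46 W.
Step 8 — Reactive power: Q = Im(S) = 5.037 VAR.
Step 9 — Apparent power: |S| = 12.52 VA.
Step 10 — Power factor: PF = P/|S| = 0.9155 (lagging).

(a) P = 11.46 W  (b) Q = 5.037 VAR  (c) S = 12.52 VA  (d) PF = 0.9155 (lagging)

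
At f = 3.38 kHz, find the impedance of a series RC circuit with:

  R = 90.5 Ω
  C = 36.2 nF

Step 1 — Angular frequency: ω = 2π·f = 2π·3380 = 2.124e+04 rad/s.
Step 2 — Component impedances:
  R: Z = R = 90.5 Ω
  C: Z = 1/(jωC) = -j/(ω·C) = 0 - j1301 Ω
Step 3 — Series combination: Z_total = R + C = 90.5 - j1301 Ω = 1304∠-86.0° Ω.

Z = 90.5 - j1301 Ω = 1304∠-86.0° Ω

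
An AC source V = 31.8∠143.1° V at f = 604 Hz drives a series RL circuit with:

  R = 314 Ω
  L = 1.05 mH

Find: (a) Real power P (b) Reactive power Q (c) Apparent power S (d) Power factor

Step 1 — Angular frequency: ω = 2π·f = 2π·604 = 3795 rad/s.
Step 2 — Component impedances:
  R: Z = R = 314 Ω
  L: Z = jωL = j·3795·0.00105 = 0 + j3.985 Ω
Step 3 — Series combination: Z_total = R + L = 314 + j3.985 Ω = 314∠0.7° Ω.
Step 4 — Source phasor: V = 31.8∠143.1° V = -25.43 + j19.09 V.
Step 5 — Current: I = V / Z = -0.0802 + j0.06182 A = 0.1013∠142.4° A.
Step 6 — Complex power: S = V·I* = 3.22 + j0.04086 VA.
Step 7 — Real power: P = Re(S) = 3.22 W.
Step 8 — Reactive power: Q = Im(S) = 0.04086 VAR.
Step 9 — Apparent power: |S| = 3.22 VA.
Step 10 — Power factor: PF = P/|S| = 0.9999 (lagging).

(a) P = 3.22 W  (b) Q = 0.04086 VAR  (c) S = 3.22 VA  (d) PF = 0.9999 (lagging)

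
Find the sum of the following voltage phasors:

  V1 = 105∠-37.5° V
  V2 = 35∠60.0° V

Step 1 — Convert each phasor to rectangular form:
  V1 = 105·(cos(-37.5°) + j·sin(-37.5°)) = 83.3 - j63.92 V
  V2 = 35·(cos(60.0°) + j·sin(60.0°)) = 17.5 + j30.31 V
Step 2 — Sum components: V_total = 100.8 - j33.61 V.
Step 3 — Convert to polar: |V_total| = 106.3 V, ∠V_total = -18.4°.

V_total = 106.3∠-18.4° V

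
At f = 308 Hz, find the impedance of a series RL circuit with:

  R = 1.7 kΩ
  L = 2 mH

Step 1 — Angular frequency: ω = 2π·f = 2π·308 = 1935 rad/s.
Step 2 — Component impedances:
  R: Z = R = 1700 Ω
  L: Z = jωL = j·1935·0.002 = 0 + j3.87 Ω
Step 3 — Series combination: Z_total = R + L = 1700 + j3.87 Ω = 1700∠0.1° Ω.

Z = 1700 + j3.87 Ω = 1700∠0.1° Ω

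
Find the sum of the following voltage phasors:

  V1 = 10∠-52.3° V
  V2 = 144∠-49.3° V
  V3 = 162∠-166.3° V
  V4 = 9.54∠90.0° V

Step 1 — Convert each phasor to rectangular form:
  V1 = 10·(cos(-52.3°) + j·sin(-52.3°)) = 6.115 - j7.912 V
  V2 = 144·(cos(-49.3°) + j·sin(-49.3°)) = 93.9 - j109.2 V
  V3 = 162·(cos(-166.3°) + j·sin(-166.3°)) = -157.4 - j38.37 V
  V4 = 9.54·(cos(90.0°) + j·sin(90.0°)) = 0 + j9.54 V
Step 2 — Sum components: V_total = -57.37 - j145.9 V.
Step 3 — Convert to polar: |V_total| = 156.8 V, ∠V_total = -111.5°.

V_total = 156.8∠-111.5° V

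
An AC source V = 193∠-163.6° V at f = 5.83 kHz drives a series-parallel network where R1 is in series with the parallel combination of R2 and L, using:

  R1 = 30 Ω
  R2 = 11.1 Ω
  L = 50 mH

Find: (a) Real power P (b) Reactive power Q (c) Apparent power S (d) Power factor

Step 1 — Angular frequency: ω = 2π·f = 2π·5830 = 3.663e+04 rad/s.
Step 2 — Component impedances:
  R1: Z = R = 30 Ω
  R2: Z = R = 11.1 Ω
  L: Z = jωL = j·3.663e+04·0.05 = 0 + j1832 Ω
Step 3 — Parallel branch: R2 || L = 1/(1/R2 + 1/L) = 11.1 + j0.06727 Ω.
Step 4 — Series with R1: Z_total = R1 + (R2 || L) = 41.1 + j0.06727 Ω = 41.1∠0.1° Ω.
Step 5 — Source phasor: V = 193∠-163.6° V = -185.1 - j54.49 V.
Step 6 — Current: I = V / Z = -4.507 - j1.318 A = 4.696∠-163.7° A.
Step 7 — Complex power: S = V·I* = 906.3 + j1.483 VA.
Step 8 — Real power: P = Re(S) = 906.3 W.
Step 9 — Reactive power: Q = Im(S) = 1.483 VAR.
Step 10 — Apparent power: |S| = 906.3 VA.
Step 11 — Power factor: PF = P/|S| = 1 (lagging).

(a) P = 906.3 W  (b) Q = 1.483 VAR  (c) S = 906.3 VA  (d) PF = 1 (lagging)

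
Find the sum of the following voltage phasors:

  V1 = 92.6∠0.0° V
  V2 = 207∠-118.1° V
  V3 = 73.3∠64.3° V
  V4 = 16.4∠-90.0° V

Step 1 — Convert each phasor to rectangular form:
  V1 = 92.6·(cos(0.0°) + j·sin(0.0°)) = 92.6 V
  V2 = 207·(cos(-118.1°) + j·sin(-118.1°)) = -97.5 - j182.6 V
  V3 = 73.3·(cos(64.3°) + j·sin(64.3°)) = 31.79 + j66.05 V
  V4 = 16.4·(cos(-90.0°) + j·sin(-90.0°)) = 0 - j16.4 V
Step 2 — Sum components: V_total = 26.89 - j133 V.
Step 3 — Convert to polar: |V_total| = 135.6 V, ∠V_total = -78.6°.

V_total = 135.6∠-78.6° V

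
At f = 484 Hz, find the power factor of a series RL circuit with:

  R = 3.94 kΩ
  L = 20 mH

Step 1 — Angular frequency: ω = 2π·f = 2π·484 = 3041 rad/s.
Step 2 — Component impedances:
  R: Z = R = 3940 Ω
  L: Z = jωL = j·3041·0.02 = 0 + j60.82 Ω
Step 3 — Series combination: Z_total = R + L = 3940 + j60.82 Ω = 3940∠0.9° Ω.
Step 4 — Power factor: PF = cos(φ) = Re(Z)/|Z| = 3940/3940.5 = 0.9999.
Step 5 — Type: Im(Z) = 60.82 ⇒ lagging (phase φ = 0.9°).

PF = 0.9999 (lagging, φ = 0.9°)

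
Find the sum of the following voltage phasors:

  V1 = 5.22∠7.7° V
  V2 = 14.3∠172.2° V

Step 1 — Convert each phasor to rectangular form:
  V1 = 5.22·(cos(7.7°) + j·sin(7.7°)) = 5.173 + j0.6994 V
  V2 = 14.3·(cos(172.2°) + j·sin(172.2°)) = -14.17 + j1.941 V
Step 2 — Sum components: V_total = -8.995 + j2.64 V.
Step 3 — Convert to polar: |V_total| = 9.374 V, ∠V_total = 163.6°.

V_total = 9.374∠163.6° V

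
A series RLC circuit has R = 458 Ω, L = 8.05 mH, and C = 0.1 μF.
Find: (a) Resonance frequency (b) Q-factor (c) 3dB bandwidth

Step 1 — Resonance: ω₀ = 1/√(LC) = 1/√(0.00805·1e-07) = 3.525e+04 rad/s.
Step 2 — f₀ = ω₀/(2π) = 5609 Hz.
Step 3 — Series Q: Q = ω₀L/R = 3.525e+04·0.00805/458 = 0.6195.
Step 4 — Bandwidth: Δω = ω₀/Q = 5.689e+04 rad/s; BW = Δω/(2π) = 9055 Hz.

(a) f₀ = 5609 Hz  (b) Q = 0.6195  (c) BW = 9055 Hz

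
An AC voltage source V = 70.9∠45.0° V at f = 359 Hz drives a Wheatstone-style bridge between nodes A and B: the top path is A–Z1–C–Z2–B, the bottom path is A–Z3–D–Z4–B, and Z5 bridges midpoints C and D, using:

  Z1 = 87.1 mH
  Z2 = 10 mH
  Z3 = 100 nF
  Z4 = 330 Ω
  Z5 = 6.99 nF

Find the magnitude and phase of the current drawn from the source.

Step 1 — Angular frequency: ω = 2π·f = 2π·359 = 2256 rad/s.
Step 2 — Component impedances:
  Z1: Z = jωL = j·2256·0.0871 = 0 + j196.5 Ω
  Z2: Z = jωL = j·2256·0.01 = 0 + j22.56 Ω
  Z3: Z = 1/(jωC) = -j/(ω·C) = 0 - j4433 Ω
  Z4: Z = R = 330 Ω
  Z5: Z = 1/(jωC) = -j/(ω·C) = 0 - j6.342e+04 Ω
Step 3 — Bridge requires nodal analysis (the Z5 bridge couples midpoints C and D, so the two paths cannot be reduced to a simple series/parallel combination). Setting node B to ground and injecting 1 A at node A, the 3-node admittance system at A, C, D solves to V_A = Z_AB = 0.8981 + j230.3 Ω = 230.3∠89.8° Ω.
Step 4 — Source phasor: V = 70.9∠45.0° V = 50.13 + j50.13 V.
Step 5 — Ohm's law: I = V / Z_total = (50.13 + j50.13) / (0.8981 + j230.3) = 0.2185 - j0.2168 A.
Step 6 — Convert to polar: |I| = 0.3078 A, ∠I = -44.8°.

I = 0.3078∠-44.8° A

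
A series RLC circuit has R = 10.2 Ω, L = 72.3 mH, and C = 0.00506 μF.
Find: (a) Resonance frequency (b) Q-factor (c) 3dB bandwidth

Step 1 — Resonance condition Im(Z)=0 gives ω₀ = 1/√(LC).
Step 2 — ω₀ = 1/√(0.0723·5.06e-09) = 5.228e+04 rad/s.
Step 3 — f₀ = ω₀/(2π) = 8321 Hz.
Step 4 — Series Q: Q = ω₀L/R = 5.228e+04·0.0723/10.2 = 370.6.
Step 5 — 3dB bandwidth: Δω = ω₀/Q = 141.1 rad/s; BW = Δω/(2π) = 22.45 Hz.

(a) f₀ = 8321 Hz  (b) Q = 370.6  (c) BW = 22.45 Hz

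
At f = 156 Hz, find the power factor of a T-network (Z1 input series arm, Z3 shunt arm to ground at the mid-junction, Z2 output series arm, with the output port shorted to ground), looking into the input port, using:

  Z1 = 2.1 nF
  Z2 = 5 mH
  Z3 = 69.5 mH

Step 1 — Angular frequency: ω = 2π·f = 2π·156 = 980.2 rad/s.
Step 2 — Component impedances:
  Z1: Z = 1/(jωC) = -j/(ω·C) = 0 - j4.858e+05 Ω
  Z2: Z = jωL = j·980.2·0.005 = 0 + j4.901 Ω
  Z3: Z = jωL = j·980.2·0.0695 = 0 + j68.12 Ω
Step 3 — With the output port shorted to ground, the output series arm Z2 runs from the junction to ground; the shunt arm Z3 also runs from the junction to ground. They appear in parallel: Z3 || Z2 = 0 + j4.572 Ω.
Step 4 — Series with input arm Z1: Z_in = Z1 + (Z3 || Z2) = 0 - j4.858e+05 Ω = 4.858e+05∠-90.0° Ω.
Step 5 — Power factor: PF = cos(φ) = Re(Z)/|Z| = 0/4.858e+05 = 0.
Step 6 — Type: Im(Z) = -4.858e+05 ⇒ leading (phase φ = -90.0°).

PF = 0 (leading, φ = -90.0°)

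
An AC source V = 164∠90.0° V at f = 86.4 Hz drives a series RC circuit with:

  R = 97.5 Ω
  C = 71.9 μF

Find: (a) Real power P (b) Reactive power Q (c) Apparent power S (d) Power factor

Step 1 — Angular frequency: ω = 2π·f = 2π·86.4 = 542.9 rad/s.
Step 2 — Component impedances:
  R: Z = R = 97.5 Ω
  C: Z = 1/(jωC) = -j/(ω·C) = 0 - j25.62 Ω
Step 3 — Series combination: Z_total = R + C = 97.5 - j25.62 Ω = 100.8∠-14.7° Ω.
Step 4 — Source phasor: V = 164∠90.0° V = 0 + j164 V.
Step 5 — Current: I = V / Z = -0.4134 + j1.573 A = 1.627∠104.7° A.
Step 6 — Complex power: S = V·I* = 258 - j67.8 VA.
Step 7 — Real power: P = Re(S) = 258 W.
Step 8 — Reactive power: Q = Im(S) = -67.8 VAR.
Step 9 — Apparent power: |S| = 266.8 VA.
Step 10 — Power factor: PF = P/|S| = 0.9672 (leading).

(a) P = 258 W  (b) Q = -67.8 VAR  (c) S = 266.8 VA  (d) PF = 0.9672 (leading)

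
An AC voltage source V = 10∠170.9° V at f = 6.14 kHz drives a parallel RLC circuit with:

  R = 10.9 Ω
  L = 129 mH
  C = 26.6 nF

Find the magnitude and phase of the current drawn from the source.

Step 1 — Angular frequency: ω = 2π·f = 2π·6140 = 3.858e+04 rad/s.
Step 2 — Component impedances:
  R: Z = R = 10.9 Ω
  L: Z = jωL = j·3.858e+04·0.129 = 0 + j4977 Ω
  C: Z = 1/(jωC) = -j/(ω·C) = 0 - j974.5 Ω
Step 3 — Parallel combination: 1/Z_total = 1/R + 1/L + 1/C; Z_total = 10.9 - j0.09804 Ω = 10.9∠-0.5° Ω.
Step 4 — Source phasor: V = 10∠170.9° V = -9.874 + j1.582 V.
Step 5 — Ohm's law: I = V / Z_total = (-9.874 + j1.582) / (10.9 - j0.09804) = -0.9072 + j0.137 A.
Step 6 — Convert to polar: |I| = 0.9175 A, ∠I = 171.4°.

I = 0.9175∠171.4° A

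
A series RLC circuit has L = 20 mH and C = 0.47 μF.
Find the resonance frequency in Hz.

Step 1 — Resonance condition Im(Z)=0 gives ω₀ = 1/√(LC).
Step 2 — ω₀ = 1/√(0.02·4.7e-07) = 1.031e+04 rad/s.
Step 3 — f₀ = ω₀/(2π) = 1642 Hz.

f₀ = 1642 Hz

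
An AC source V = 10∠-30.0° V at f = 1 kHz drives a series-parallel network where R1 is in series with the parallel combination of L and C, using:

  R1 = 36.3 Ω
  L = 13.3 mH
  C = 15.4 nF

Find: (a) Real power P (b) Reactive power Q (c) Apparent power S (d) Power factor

Step 1 — Angular frequency: ω = 2π·f = 2π·1000 = 6283 rad/s.
Step 2 — Component impedances:
  R1: Z = R = 36.3 Ω
  L: Z = jωL = j·6283·0.0133 = 0 + j83.57 Ω
  C: Z = 1/(jωC) = -j/(ω·C) = 0 - j1.033e+04 Ω
Step 3 — Parallel branch: L || C = 1/(1/L + 1/C) = 0 + j84.25 Ω.
Step 4 — Series with R1: Z_total = R1 + (L || C) = 36.3 + j84.25 Ω = 91.74∠66.7° Ω.
Step 5 — Source phasor: V = 10∠-30.0° V = 8.66 - j5 V.
Step 6 — Current: I = V / Z = -0.0127 - j0.1083 A = 0.109∠-96.7° A.
Step 7 — Complex power: S = V·I* = 0.4314 + j1.001 VA.
Step 8 — Real power: P = Re(S) = 0.4314 W.
Step 9 — Reactive power: Q = Im(S) = 1.001 VAR.
Step 10 — Apparent power: |S| = 1.09 VA.
Step 11 — Power factor: PF = P/|S| = 0.3957 (lagging).

(a) P = 0.4314 W  (b) Q = 1.001 VAR  (c) S = 1.09 VA  (d) PF = 0.3957 (lagging)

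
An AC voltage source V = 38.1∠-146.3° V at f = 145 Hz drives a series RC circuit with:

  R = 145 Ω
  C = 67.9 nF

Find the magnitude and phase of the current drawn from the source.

Step 1 — Angular frequency: ω = 2π·f = 2π·145 = 911.1 rad/s.
Step 2 — Component impedances:
  R: Z = R = 145 Ω
  C: Z = 1/(jωC) = -j/(ω·C) = 0 - j1.617e+04 Ω
Step 3 — Series combination: Z_total = R + C = 145 - j1.617e+04 Ω = 1.617e+04∠-89.5° Ω.
Step 4 — Source phasor: V = 38.1∠-146.3° V = -31.7 - j21.14 V.
Step 5 — Ohm's law: I = V / Z_total = (-31.7 - j21.14) / (145 - j1.617e+04) = 0.00129 - j0.001972 A.
Step 6 — Convert to polar: |I| = 0.002357 A, ∠I = -56.8°.

I = 0.002357∠-56.8° A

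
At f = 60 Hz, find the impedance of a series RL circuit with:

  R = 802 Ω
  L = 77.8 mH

Step 1 — Angular frequency: ω = 2π·f = 2π·60 = 377 rad/s.
Step 2 — Component impedances:
  R: Z = R = 802 Ω
  L: Z = jωL = j·377·0.0778 = 0 + j29.33 Ω
Step 3 — Series combination: Z_total = R + L = 802 + j29.33 Ω = 802.5∠2.1° Ω.

Z = 802 + j29.33 Ω = 802.5∠2.1° Ω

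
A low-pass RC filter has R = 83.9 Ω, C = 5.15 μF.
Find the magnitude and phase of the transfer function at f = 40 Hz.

Step 1 — Angular frequency: ω = 2π·40 = 251.3 rad/s.
Step 2 — Transfer function: H(jω) = 1/(1 + jωRC).
Step 3 — Denominator: 1 + jωRC = 1 + j·251.3·83.9·5.15e-06 = 1 + j0.1086.
Step 4 — H = 0.9883 - j0.1073.
Step 5 — Magnitude: |H| = 0.9942 (-0.1 dB); phase: φ = -6.2°.

|H| = 0.9942 (-0.1 dB), φ = -6.2°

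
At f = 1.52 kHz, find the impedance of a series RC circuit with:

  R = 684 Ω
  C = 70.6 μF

Step 1 — Angular frequency: ω = 2π·f = 2π·1520 = 9550 rad/s.
Step 2 — Component impedances:
  R: Z = R = 684 Ω
  C: Z = 1/(jωC) = -j/(ω·C) = 0 - j1.483 Ω
Step 3 — Series combination: Z_total = R + C = 684 - j1.483 Ω = 684∠-0.1° Ω.

Z = 684 - j1.483 Ω = 684∠-0.1° Ω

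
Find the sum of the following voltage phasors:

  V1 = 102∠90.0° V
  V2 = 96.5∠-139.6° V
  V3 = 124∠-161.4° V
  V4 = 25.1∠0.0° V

Step 1 — Convert each phasor to rectangular form:
  V1 = 102·(cos(90.0°) + j·sin(90.0°)) = 0 + j102 V
  V2 = 96.5·(cos(-139.6°) + j·sin(-139.6°)) = -73.49 - j62.54 V
  V3 = 124·(cos(-161.4°) + j·sin(-161.4°)) = -117.5 - j39.55 V
  V4 = 25.1·(cos(0.0°) + j·sin(0.0°)) = 25.1 V
Step 2 — Sum components: V_total = -165.9 - j0.09452 V.
Step 3 — Convert to polar: |V_total| = 165.9 V, ∠V_total = -180.0°.

V_total = 165.9∠-180.0° V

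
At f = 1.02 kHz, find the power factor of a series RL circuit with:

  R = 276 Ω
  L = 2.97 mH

Step 1 — Angular frequency: ω = 2π·f = 2π·1020 = 6409 rad/s.
Step 2 — Component impedances:
  R: Z = R = 276 Ω
  L: Z = jωL = j·6409·0.00297 = 0 + j19.03 Ω
Step 3 — Series combination: Z_total = R + L = 276 + j19.03 Ω = 276.7∠3.9° Ω.
Step 4 — Power factor: PF = cos(φ) = Re(Z)/|Z| = 276/276.66 = 0.9976.
Step 5 — Type: Im(Z) = 19.03 ⇒ lagging (phase φ = 3.9°).

PF = 0.9976 (lagging, φ = 3.9°)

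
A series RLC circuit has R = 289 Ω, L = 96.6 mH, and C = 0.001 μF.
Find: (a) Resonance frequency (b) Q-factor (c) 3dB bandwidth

Step 1 — Resonance: ω₀ = 1/√(LC) = 1/√(0.0966·1e-09) = 1.017e+05 rad/s.
Step 2 — f₀ = ω₀/(2π) = 1.619e+04 Hz.
Step 3 — Series Q: Q = ω₀L/R = 1.017e+05·0.0966/289 = 34.01.
Step 4 — Bandwidth: Δω = ω₀/Q = 2992 rad/s; BW = Δω/(2π) = 476.1 Hz.

(a) f₀ = 1.619e+04 Hz  (b) Q = 34.01  (c) BW = 476.1 Hz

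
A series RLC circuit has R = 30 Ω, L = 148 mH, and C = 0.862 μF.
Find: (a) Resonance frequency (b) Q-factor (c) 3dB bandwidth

Step 1 — Resonance: ω₀ = 1/√(LC) = 1/√(0.148·8.62e-07) = 2800 rad/s.
Step 2 — f₀ = ω₀/(2π) = 445.6 Hz.
Step 3 — Series Q: Q = ω₀L/R = 2800·0.148/30 = 13.81.
Step 4 — Bandwidth: Δω = ω₀/Q = 202.7 rad/s; BW = Δω/(2π) = 32.26 Hz.

(a) f₀ = 445.6 Hz  (b) Q = 13.81  (c) BW = 32.26 Hz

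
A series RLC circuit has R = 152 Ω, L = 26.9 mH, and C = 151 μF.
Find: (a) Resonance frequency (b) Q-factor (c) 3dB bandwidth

Step 1 — Resonance: ω₀ = 1/√(LC) = 1/√(0.0269·0.000151) = 496.2 rad/s.
Step 2 — f₀ = ω₀/(2π) = 78.97 Hz.
Step 3 — Series Q: Q = ω₀L/R = 496.2·0.0269/152 = 0.08781.
Step 4 — Bandwidth: Δω = ω₀/Q = 5651 rad/s; BW = Δω/(2π) = 899.3 Hz.

(a) f₀ = 78.97 Hz  (b) Q = 0.08781  (c) BW = 899.3 Hz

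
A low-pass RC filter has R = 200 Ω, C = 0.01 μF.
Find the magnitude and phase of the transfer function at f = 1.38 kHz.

Step 1 — Angular frequency: ω = 2π·1380 = 8671 rad/s.
Step 2 — Transfer function: H(jω) = 1/(1 + jωRC).
Step 3 — Denominator: 1 + jωRC = 1 + j·8671·200·1e-08 = 1 + j0.01734.
Step 4 — H = 0.9997 - j0.01734.
Step 5 — Magnitude: |H| = 0.9998 (-0.0 dB); phase: φ = -1.0°.

|H| = 0.9998 (-0.0 dB), φ = -1.0°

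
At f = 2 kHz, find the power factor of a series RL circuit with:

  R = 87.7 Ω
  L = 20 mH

Step 1 — Angular frequency: ω = 2π·f = 2π·2000 = 1.257e+04 rad/s.
Step 2 — Component impedances:
  R: Z = R = 87.7 Ω
  L: Z = jωL = j·1.257e+04·0.02 = 0 + j251.3 Ω
Step 3 — Series combination: Z_total = R + L = 87.7 + j251.3 Ω = 266.2∠70.8° Ω.
Step 4 — Power factor: PF = cos(φ) = Re(Z)/|Z| = 87.7/266.2 = 0.3295.
Step 5 — Type: Im(Z) = 251.3 ⇒ lagging (phase φ = 70.8°).

PF = 0.3295 (lagging, φ = 70.8°)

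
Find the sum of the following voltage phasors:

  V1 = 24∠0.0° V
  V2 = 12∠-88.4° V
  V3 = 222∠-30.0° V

Step 1 — Convert each phasor to rectangular form:
  V1 = 24·(cos(0.0°) + j·sin(0.0°)) = 24 V
  V2 = 12·(cos(-88.4°) + j·sin(-88.4°)) = 0.3351 - j12 V
  V3 = 222·(cos(-30.0°) + j·sin(-30.0°)) = 192.3 - j111 V
Step 2 — Sum components: V_total = 216.6 - j123 V.
Step 3 — Convert to polar: |V_total| = 249.1 V, ∠V_total = -29.6°.

V_total = 249.1∠-29.6° V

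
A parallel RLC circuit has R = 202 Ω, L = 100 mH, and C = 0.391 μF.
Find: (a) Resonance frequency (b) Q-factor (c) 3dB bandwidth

Step 1 — Resonance: ω₀ = 1/√(LC) = 1/√(0.1·3.91e-07) = 5057 rad/s.
Step 2 — f₀ = ω₀/(2π) = 804.9 Hz.
Step 3 — Parallel Q: Q = R/(ω₀L) = 202/(5057·0.1) = 0.3994.
Step 4 — Bandwidth: Δω = ω₀/Q = 1.266e+04 rad/s; BW = Δω/(2π) = 2015 Hz.

(a) f₀ = 804.9 Hz  (b) Q = 0.3994  (c) BW = 2015 Hz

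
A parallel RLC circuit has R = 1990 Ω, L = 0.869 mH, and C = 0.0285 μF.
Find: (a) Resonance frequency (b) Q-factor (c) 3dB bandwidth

Step 1 — Resonance: ω₀ = 1/√(LC) = 1/√(0.000869·2.85e-08) = 2.009e+05 rad/s.
Step 2 — f₀ = ω₀/(2π) = 3.198e+04 Hz.
Step 3 — Parallel Q: Q = R/(ω₀L) = 1990/(2.009e+05·0.000869) = 11.4.
Step 4 — Bandwidth: Δω = ω₀/Q = 1.763e+04 rad/s; BW = Δω/(2π) = 2806 Hz.

(a) f₀ = 3.198e+04 Hz  (b) Q = 11.4  (c) BW = 2806 Hz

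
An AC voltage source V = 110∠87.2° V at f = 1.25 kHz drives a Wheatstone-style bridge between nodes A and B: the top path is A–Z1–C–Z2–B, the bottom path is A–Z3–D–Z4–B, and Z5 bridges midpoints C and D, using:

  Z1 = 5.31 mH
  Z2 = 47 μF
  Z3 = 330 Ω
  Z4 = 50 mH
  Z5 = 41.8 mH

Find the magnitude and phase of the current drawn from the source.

Step 1 — Angular frequency: ω = 2π·f = 2π·1250 = 7854 rad/s.
Step 2 — Component impedances:
  Z1: Z = jωL = j·7854·0.00531 = 0 + j41.7 Ω
  Z2: Z = 1/(jωC) = -j/(ω·C) = 0 - j2.709 Ω
  Z3: Z = R = 330 Ω
  Z4: Z = jωL = j·7854·0.05 = 0 + j392.7 Ω
  Z5: Z = jωL = j·7854·0.0418 = 0 + j328.3 Ω
Step 3 — Bridge requires nodal analysis (the Z5 bridge couples midpoints C and D, so the two paths cannot be reduced to a simple series/parallel combination). Setting node B to ground and injecting 1 A at node A, the 3-node admittance system at A, C, D solves to V_A = Z_AB = 3.436 + j36.7 Ω = 36.86∠84.7° Ω.
Step 4 — Source phasor: V = 110∠87.2° V = 5.373 + j109.9 V.
Step 5 — Ohm's law: I = V / Z_total = (5.373 + j109.9) / (3.436 + j36.7) = 2.982 + j0.1327 A.
Step 6 — Convert to polar: |I| = 2.985 A, ∠I = 2.5°.

I = 2.985∠2.5° A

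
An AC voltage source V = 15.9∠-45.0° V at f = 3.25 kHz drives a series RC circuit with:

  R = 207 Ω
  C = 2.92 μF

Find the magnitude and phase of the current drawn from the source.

Step 1 — Angular frequency: ω = 2π·f = 2π·3250 = 2.042e+04 rad/s.
Step 2 — Component impedances:
  R: Z = R = 207 Ω
  C: Z = 1/(jωC) = -j/(ω·C) = 0 - j16.77 Ω
Step 3 — Series combination: Z_total = R + C = 207 - j16.77 Ω = 207.7∠-4.6° Ω.
Step 4 — Source phasor: V = 15.9∠-45.0° V = 11.24 - j11.24 V.
Step 5 — Ohm's law: I = V / Z_total = (11.24 - j11.24) / (207 - j16.77) = 0.05833 - j0.04959 A.
Step 6 — Convert to polar: |I| = 0.07656 A, ∠I = -40.4°.

I = 0.07656∠-40.4° A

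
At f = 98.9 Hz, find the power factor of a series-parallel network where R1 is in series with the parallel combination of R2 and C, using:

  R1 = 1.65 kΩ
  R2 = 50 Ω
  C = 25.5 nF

Step 1 — Angular frequency: ω = 2π·f = 2π·98.9 = 621.4 rad/s.
Step 2 — Component impedances:
  R1: Z = R = 1650 Ω
  R2: Z = R = 50 Ω
  C: Z = 1/(jωC) = -j/(ω·C) = 0 - j6.311e+04 Ω
Step 3 — Parallel branch: R2 || C = 1/(1/R2 + 1/C) = 50 - j0.03961 Ω.
Step 4 — Series with R1: Z_total = R1 + (R2 || C) = 1700 - j0.03961 Ω = 1700∠-0.0° Ω.
Step 5 — Power factor: PF = cos(φ) = Re(Z)/|Z| = 1700/1700 = 1.
Step 6 — Type: Im(Z) = -0.03961 ⇒ leading (phase φ = -0.0°).

PF = 1 (leading, φ = -0.0°)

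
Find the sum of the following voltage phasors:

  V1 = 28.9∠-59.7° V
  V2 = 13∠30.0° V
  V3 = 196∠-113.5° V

Step 1 — Convert each phasor to rectangular form:
  V1 = 28.9·(cos(-59.7°) + j·sin(-59.7°)) = 14.58 - j24.95 V
  V2 = 13·(cos(30.0°) + j·sin(30.0°)) = 11.26 + j6.5 V
  V3 = 196·(cos(-113.5°) + j·sin(-113.5°)) = -78.15 - j179.7 V
Step 2 — Sum components: V_total = -52.32 - j198.2 V.
Step 3 — Convert to polar: |V_total| = 205 V, ∠V_total = -104.8°.

V_total = 205∠-104.8° V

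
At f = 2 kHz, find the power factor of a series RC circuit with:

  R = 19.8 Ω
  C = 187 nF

Step 1 — Angular frequency: ω = 2π·f = 2π·2000 = 1.257e+04 rad/s.
Step 2 — Component impedances:
  R: Z = R = 19.8 Ω
  C: Z = 1/(jωC) = -j/(ω·C) = 0 - j425.5 Ω
Step 3 — Series combination: Z_total = R + C = 19.8 - j425.5 Ω = 426∠-87.3° Ω.
Step 4 — Power factor: PF = cos(φ) = Re(Z)/|Z| = 19.8/426 = 0.04648.
Step 5 — Type: Im(Z) = -425.5 ⇒ leading (phase φ = -87.3°).

PF = 0.04648 (leading, φ = -87.3°)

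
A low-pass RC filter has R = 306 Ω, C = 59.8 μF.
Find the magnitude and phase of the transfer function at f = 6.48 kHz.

Step 1 — Angular frequency: ω = 2π·6480 = 4.072e+04 rad/s.
Step 2 — Transfer function: H(jω) = 1/(1 + jωRC).
Step 3 — Denominator: 1 + jωRC = 1 + j·4.072e+04·306·5.98e-05 = 1 + j745.
Step 4 — H = 1.802e-06 - j0.001342.
Step 5 — Magnitude: |H| = 0.001342 (-57.4 dB); phase: φ = -89.9°.

|H| = 0.001342 (-57.4 dB), φ = -89.9°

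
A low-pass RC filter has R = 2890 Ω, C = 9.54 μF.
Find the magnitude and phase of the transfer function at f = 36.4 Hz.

Step 1 — Angular frequency: ω = 2π·36.4 = 228.7 rad/s.
Step 2 — Transfer function: H(jω) = 1/(1 + jωRC).
Step 3 — Denominator: 1 + jωRC = 1 + j·228.7·2890·9.54e-06 = 1 + j6.306.
Step 4 — H = 0.02453 - j0.1547.
Step 5 — Magnitude: |H| = 0.1566 (-16.1 dB); phase: φ = -81.0°.

|H| = 0.1566 (-16.1 dB), φ = -81.0°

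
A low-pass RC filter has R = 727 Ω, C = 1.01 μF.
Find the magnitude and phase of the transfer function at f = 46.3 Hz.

Step 1 — Angular frequency: ω = 2π·46.3 = 290.9 rad/s.
Step 2 — Transfer function: H(jω) = 1/(1 + jωRC).
Step 3 — Denominator: 1 + jωRC = 1 + j·290.9·727·1.01e-06 = 1 + j0.2136.
Step 4 — H = 0.9564 - j0.2043.
Step 5 — Magnitude: |H| = 0.9779 (-0.2 dB); phase: φ = -12.1°.

|H| = 0.9779 (-0.2 dB), φ = -12.1°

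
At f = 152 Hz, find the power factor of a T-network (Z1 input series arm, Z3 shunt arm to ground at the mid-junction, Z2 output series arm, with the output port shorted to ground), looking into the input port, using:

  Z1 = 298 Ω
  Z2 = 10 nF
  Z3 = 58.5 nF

Step 1 — Angular frequency: ω = 2π·f = 2π·152 = 955 rad/s.
Step 2 — Component impedances:
  Z1: Z = R = 298 Ω
  Z2: Z = 1/(jωC) = -j/(ω·C) = 0 - j1.047e+05 Ω
  Z3: Z = 1/(jωC) = -j/(ω·C) = 0 - j1.79e+04 Ω
Step 3 — With the output port shorted to ground, the output series arm Z2 runs from the junction to ground; the shunt arm Z3 also runs from the junction to ground. They appear in parallel: Z3 || Z2 = 0 - j1.529e+04 Ω.
Step 4 — Series with input arm Z1: Z_in = Z1 + (Z3 || Z2) = 298 - j1.529e+04 Ω = 1.529e+04∠-88.9° Ω.
Step 5 — Power factor: PF = cos(φ) = Re(Z)/|Z| = 298/1.529e+04 = 0.01949.
Step 6 — Type: Im(Z) = -1.529e+04 ⇒ leading (phase φ = -88.9°).

PF = 0.01949 (leading, φ = -88.9°)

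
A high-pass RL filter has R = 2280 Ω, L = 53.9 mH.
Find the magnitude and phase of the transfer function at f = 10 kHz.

Step 1 — Angular frequency: ω = 2π·1e+04 = 6.283e+04 rad/s.
Step 2 — Transfer function: H(jω) = jωL/(R + jωL).
Step 3 — Numerator jωL = j·3387; denominator R + jωL = 2280 + j3387.
Step 4 — H = 0.6881 + j0.4633.
Step 5 — Magnitude: |H| = 0.8295 (-1.6 dB); phase: φ = 33.9°.

|H| = 0.8295 (-1.6 dB), φ = 33.9°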